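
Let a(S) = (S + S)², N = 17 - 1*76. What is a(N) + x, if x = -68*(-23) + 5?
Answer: 15493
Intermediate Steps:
N = -59 (N = 17 - 76 = -59)
x = 1569 (x = 1564 + 5 = 1569)
a(S) = 4*S² (a(S) = (2*S)² = 4*S²)
a(N) + x = 4*(-59)² + 1569 = 4*3481 + 1569 = 13924 + 1569 = 15493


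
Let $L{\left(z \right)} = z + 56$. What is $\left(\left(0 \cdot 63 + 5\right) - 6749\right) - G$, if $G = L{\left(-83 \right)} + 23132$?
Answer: $-29849$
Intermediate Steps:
$L{\left(z \right)} = 56 + z$
$G = 23105$ ($G = \left(56 - 83\right) + 23132 = -27 + 23132 = 23105$)
$\left(\left(0 \cdot 63 + 5\right) - 6749\right) - G = \left(\left(0 \cdot 63 + 5\right) - 6749\right) - 23105 = \left(\left(0 + 5\right) - 6749\right) - 23105 = \left(5 - 6749\right) - 23105 = -6744 - 23105 = -29849$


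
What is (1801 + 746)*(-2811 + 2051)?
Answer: -1935720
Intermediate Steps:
(1801 + 746)*(-2811 + 2051) = 2547*(-760) = -1935720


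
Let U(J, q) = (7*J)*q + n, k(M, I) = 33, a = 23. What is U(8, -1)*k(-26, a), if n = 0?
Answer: -1848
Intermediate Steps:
U(J, q) = 7*J*q (U(J, q) = (7*J)*q + 0 = 7*J*q + 0 = 7*J*q)
U(8, -1)*k(-26, a) = (7*8*(-1))*33 = -56*33 = -1848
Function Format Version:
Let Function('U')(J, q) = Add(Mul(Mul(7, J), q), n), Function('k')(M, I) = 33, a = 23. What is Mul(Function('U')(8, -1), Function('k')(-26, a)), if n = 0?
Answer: -1848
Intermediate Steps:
Function('U')(J, q) = Mul(7, J, q) (Function('U')(J, q) = Add(Mul(Mul(7, J), q), 0) = Add(Mul(7, J, q), 0) = Mul(7, J, q))
Mul(Function('U')(8, -1), Function('k')(-26, a)) = Mul(Mul(7, 8, -1), 33) = Mul(-56, 33) = -1848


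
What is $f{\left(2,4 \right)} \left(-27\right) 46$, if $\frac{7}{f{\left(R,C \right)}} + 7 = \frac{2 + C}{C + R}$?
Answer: $1449$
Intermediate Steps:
$f{\left(R,C \right)} = \frac{7}{-7 + \frac{2 + C}{C + R}}$
$f{\left(2,4 \right)} \left(-27\right) 46 = \frac{7 \left(\left(-1\right) 4 - 2\right)}{-2 + 6 \cdot 4 + 7 \cdot 2} \left(-27\right) 46 = \frac{7 \left(-4 - 2\right)}{-2 + 24 + 14} \left(-27\right) 46 = 7 \cdot \frac{1}{36} \left(-6\right) \left(-27\right) 46 = \left(- \frac{7}{6}\right) \left(-27\right) 46 = \frac{63}{2} \cdot 46 = 1449$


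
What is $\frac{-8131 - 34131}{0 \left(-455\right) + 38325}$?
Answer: $- \frac{42262}{38325} \approx -1.1027$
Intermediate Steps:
$\frac{-8131 - 34131}{0 \left(-455\right) + 38325} = - \frac{42262}{0 + 38325} = - \frac{42262}{38325}$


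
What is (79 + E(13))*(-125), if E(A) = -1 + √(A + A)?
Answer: -9750 - 125*√26 ≈ -10387.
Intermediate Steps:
E(A) = -1 + √2*√A (E(A) = -1 + √(2*A) = -1 + √2*√A)
(79 + E(13))*(-125) = (79 + (-1 + √2*√13))*(-125) = (79 + (-1 + √26))*(-125) = (78 + √26)*(-125) = -9750 - 125*√26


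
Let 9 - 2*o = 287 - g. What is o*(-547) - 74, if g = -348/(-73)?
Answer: 5449829/73 ≈ 74655.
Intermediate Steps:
g = 348/73 (g = -348*(-1/73) = 348/73 ≈ 4.7671)
o = -9973/73 (o = 9/2 - (287 - 1*348/73)/2 = 9/2 - (287 - 348/73)/2 = 9/2 - 1/2*20603/73 = 9/2 - 20603/146 = -9973/73 ≈ -136.62)
o*(-547) - 74 = -9973/73*(-547) - 74 = 5455231/73 - 74 = 5449829/73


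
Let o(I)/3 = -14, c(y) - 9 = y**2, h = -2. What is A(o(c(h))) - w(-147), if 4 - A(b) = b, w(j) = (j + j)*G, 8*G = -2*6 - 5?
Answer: -2315/4 ≈ -578.75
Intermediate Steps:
G = -17/8 (G = (-2*6 - 5)/8 = (-12 - 5)/8 = (1/8)*(-17) = -17/8 ≈ -2.1250)
c(y) = 9 + y**2
o(I) = -42 (o(I) = 3*(-14) = -42)
w(j) = -17*j/4 (w(j) = (j + j)*(-17/8) = (2*j)*(-17/8) = -17*j/4)
A(b) = 4 - b
A(o(c(h))) - w(-147) = (4 - 1*(-42)) - (-17)*(-147)/4 = (4 + 42) - 1*2499/4 = 46 - 2499/4 = -2315/4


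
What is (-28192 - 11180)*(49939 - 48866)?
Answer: -42246156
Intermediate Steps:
(-28192 - 11180)*(49939 - 48866) = -39372*1073 = -42246156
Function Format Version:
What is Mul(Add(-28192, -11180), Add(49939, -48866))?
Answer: -42246156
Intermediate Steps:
Mul(Add(-28192, -11180), Add(49939, -48866)) = Mul(-39372, 1073) = -42246156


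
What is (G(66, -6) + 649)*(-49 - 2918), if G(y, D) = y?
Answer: -2121405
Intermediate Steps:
(G(66, -6) + 649)*(-49 - 2918) = (66 + 649)*(-49 - 2918) = 715*(-2967) = -2121405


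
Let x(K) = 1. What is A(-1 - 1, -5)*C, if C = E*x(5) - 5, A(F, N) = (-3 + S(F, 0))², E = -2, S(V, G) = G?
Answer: -63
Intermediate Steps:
A(F, N) = 9 (A(F, N) = (-3 + 0)² = (-3)² = 9)
C = -7 (C = -2*1 - 5 = -2 - 5 = -7)
A(-1 - 1, -5)*C = 9*(-7) = -63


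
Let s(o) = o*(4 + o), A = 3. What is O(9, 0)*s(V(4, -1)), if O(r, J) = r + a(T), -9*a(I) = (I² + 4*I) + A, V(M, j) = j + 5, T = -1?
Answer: 288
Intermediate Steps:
V(M, j) = 5 + j
a(I) = -⅓ - 4*I/9 - I²/9 (a(I) = -((I² + 4*I) + 3)/9 = -(3 + I² + 4*I)/9 = -⅓ - 4*I/9 - I²/9)
O(r, J) = r (O(r, J) = r + (-⅓ - 4/9*(-1) - ⅑*(-1)²) = r + (-⅓ + 4/9 - ⅑*1) = r + (-⅓ + 4/9 - ⅑) = r + 0 = r)
O(9, 0)*s(V(4, -1)) = 9*((5 - 1)*(4 + (5 - 1))) = 9*(4*(4 + 4)) = 9*(4*8) = 9*32 = 288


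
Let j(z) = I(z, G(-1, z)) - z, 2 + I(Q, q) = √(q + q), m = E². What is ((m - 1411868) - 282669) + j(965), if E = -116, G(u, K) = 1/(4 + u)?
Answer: -1682048 + √6/3 ≈ -1.6820e+6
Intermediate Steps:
m = 13456 (m = (-116)² = 13456)
I(Q, q) = -2 + √2*√q (I(Q, q) = -2 + √(q + q) = -2 + √(2*q) = -2 + √2*√q)
j(z) = -2 - z + √6/3 (j(z) = (-2 + √2*√(1/(4 - 1))) - z = (-2 + √2*√(1/3)) - z = (-2 + √2*√(⅓)) - z = (-2 + √2*(√3/3)) - z = (-2 + √6/3) - z = -2 - z + √6/3)
((m - 1411868) - 282669) + j(965) = ((13456 - 1411868) - 282669) + (-2 - 1*965 + √6/3) = (-1398412 - 282669) + (-2 - 965 + √6/3) = -1681081 + (-967 + √6/3) = -1682048 + √6/3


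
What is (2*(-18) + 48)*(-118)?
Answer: -1416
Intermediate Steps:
(2*(-18) + 48)*(-118) = (-36 + 48)*(-118) = 12*(-118) = -1416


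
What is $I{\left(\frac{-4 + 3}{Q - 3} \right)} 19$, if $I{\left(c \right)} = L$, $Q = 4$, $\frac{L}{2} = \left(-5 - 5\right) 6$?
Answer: $-2280$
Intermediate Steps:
$L = -120$ ($L = 2 \left(-5 - 5\right) 6 = 2 \left(\left(-10\right) 6\right) = 2 \left(-60\right) = -120$)
$I{\left(c \right)} = -120$
$I{\left(\frac{-4 + 3}{Q - 3} \right)} 19 = \left(-120\right) 19 = -2280$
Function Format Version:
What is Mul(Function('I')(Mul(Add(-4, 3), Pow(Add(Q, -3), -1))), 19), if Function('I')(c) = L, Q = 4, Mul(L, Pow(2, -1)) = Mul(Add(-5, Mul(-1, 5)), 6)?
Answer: -2280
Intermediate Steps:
L = -120 (L = Mul(2, Mul(Add(-5, Mul(-1, 5)), 6)) = Mul(2, Mul(Add(-5, -5), 6)) = Mul(2, Mul(-10, 6)) = Mul(2, -60) = -120)
Function('I')(c) = -120
Mul(Function('I')(Mul(Add(-4, 3), Pow(Add(Q, -3), -1))), 19) = Mul(-120, 19) = -2280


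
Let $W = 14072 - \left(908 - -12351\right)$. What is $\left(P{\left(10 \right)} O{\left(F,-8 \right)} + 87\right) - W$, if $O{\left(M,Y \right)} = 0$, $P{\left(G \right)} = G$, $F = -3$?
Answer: $-726$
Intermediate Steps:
$W = 813$ ($W = 14072 - \left(908 + 12351\right) = 14072 - 13259 = 813$)
$\left(P{\left(10 \right)} O{\left(F,-8 \right)} + 87\right) - W = \left(10 \cdot 0 + 87\right) - 813 = \left(0 + 87\right) - 813 = 87 - 813 = -726$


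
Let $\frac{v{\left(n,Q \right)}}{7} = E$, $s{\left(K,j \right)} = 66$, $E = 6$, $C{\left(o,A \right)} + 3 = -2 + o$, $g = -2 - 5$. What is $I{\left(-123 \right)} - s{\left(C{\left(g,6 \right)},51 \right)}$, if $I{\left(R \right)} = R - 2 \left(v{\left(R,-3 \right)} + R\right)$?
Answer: $-27$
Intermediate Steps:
$g = -7$ ($g = -2 - 5 = -7$)
$C{\left(o,A \right)} = -5 + o$ ($C{\left(o,A \right)} = -3 + \left(-2 + o\right) = -5 + o$)
$v{\left(n,Q \right)} = 42$ ($v{\left(n,Q \right)} = 7 \cdot 6 = 42$)
$I{\left(R \right)} = -84 - R$ ($I{\left(R \right)} = R - 2 \left(42 + R\right) = R - \left(84 + 2 R\right) = -84 - R$)
$I{\left(-123 \right)} - s{\left(C{\left(g,6 \right)},51 \right)} = \left(-84 - -123\right) - 66 = \left(-84 + 123\right) - 66 = 39 - 66 = -27$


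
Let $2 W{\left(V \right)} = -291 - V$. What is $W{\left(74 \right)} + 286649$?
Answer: $\frac{572933}{2} \approx 2.8647 \cdot 10^{5}$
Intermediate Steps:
$W{\left(V \right)} = - \frac{291}{2} - \frac{V}{2}$ ($W{\left(V \right)} = \frac{-291 - V}{2} = - \frac{291}{2} - \frac{V}{2}$)
$W{\left(74 \right)} + 286649 = \left(- \frac{291}{2} - 37\right) + 286649 = - \frac{365}{2} + 286649 = \frac{572933}{2}$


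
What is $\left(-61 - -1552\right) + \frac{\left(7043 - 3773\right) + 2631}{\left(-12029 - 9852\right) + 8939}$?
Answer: $\frac{6430207}{4314} \approx 1490.5$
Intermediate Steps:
$\left(-61 - -1552\right) + \frac{\left(7043 - 3773\right) + 2631}{\left(-12029 - 9852\right) + 8939} = \left(-61 + 1552\right) + \frac{\left(7043 - 3773\right) + 2631}{-21881 + 8939} = 1491 + \frac{3270 + 2631}{-12942} = 1491 + 5901 \left(- \frac{1}{12942}\right) = 1491 - \frac{1967}{4314} = \frac{6430207}{4314}$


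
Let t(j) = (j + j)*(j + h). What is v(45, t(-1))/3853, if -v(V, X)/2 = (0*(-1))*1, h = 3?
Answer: 0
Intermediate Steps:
t(j) = 2*j*(3 + j) (t(j) = (j + j)*(j + 3) = (2*j)*(3 + j) = 2*j*(3 + j))
v(V, X) = 0 (v(V, X) = -2*0*(-1) = -0 = -2*0 = 0)
v(45, t(-1))/3853 = 0/3853 = 0*(1/3853) = 0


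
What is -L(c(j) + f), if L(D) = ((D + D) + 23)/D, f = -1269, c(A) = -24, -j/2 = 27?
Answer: -2563/1293 ≈ -1.9822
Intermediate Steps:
j = -54 (j = -2*27 = -54)
L(D) = (23 + 2*D)/D (L(D) = (2*D + 23)/D = (23 + 2*D)/D)
-L(c(j) + f) = -(2 + 23/(-24 - 1269)) = -(2 + 23/(-1293)) = -(2 + 23*(-1/1293)) = -(2 - 23/1293) = -1*2563/1293 = -2563/1293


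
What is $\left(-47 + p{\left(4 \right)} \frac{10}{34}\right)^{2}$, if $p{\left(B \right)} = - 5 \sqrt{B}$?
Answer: $\frac{720801}{289} \approx 2494.1$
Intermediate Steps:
$\left(-47 + p{\left(4 \right)} \frac{10}{34}\right)^{2} = \left(-47 + - 5 \sqrt{4} \cdot \frac{10}{34}\right)^{2} = \left(-47 + \left(-5\right) 2 \cdot 10 \cdot \frac{1}{34}\right)^{2} = \left(-47 - \frac{50}{17}\right)^{2} = \left(- \frac{849}{17}\right)^{2} = \frac{720801}{289}$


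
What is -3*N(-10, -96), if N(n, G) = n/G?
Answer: -5/16 ≈ -0.31250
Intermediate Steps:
-3*N(-10, -96) = -(-30)/(-96) = -(-30)*(-1)/96 = -3*5/48 = -5/16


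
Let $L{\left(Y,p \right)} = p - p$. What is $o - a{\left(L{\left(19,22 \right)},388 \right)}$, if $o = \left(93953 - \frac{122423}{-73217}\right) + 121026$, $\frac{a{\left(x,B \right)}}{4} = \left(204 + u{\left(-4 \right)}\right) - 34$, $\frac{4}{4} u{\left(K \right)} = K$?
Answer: $\frac{15691623778}{73217} \approx 2.1432 \cdot 10^{5}$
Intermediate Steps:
$u{\left(K \right)} = K$
$L{\left(Y,p \right)} = 0$
$a{\left(x,B \right)} = 664$ ($a{\left(x,B \right)} = 4 \left(\left(204 - 4\right) - 34\right) = 4 \left(200 - 34\right) = 4 \cdot 166 = 664$)
$o = \frac{15740239866}{73217}$ ($o = \left(93953 - - \frac{122423}{73217}\right) + 121026 = \left(93953 + \frac{122423}{73217}\right) + 121026 = \frac{6879079224}{73217} + 121026 = \frac{15740239866}{73217} \approx 2.1498 \cdot 10^{5}$)
$o - a{\left(L{\left(19,22 \right)},388 \right)} = \frac{15740239866}{73217} - 664 = \frac{15691623778}{73217}$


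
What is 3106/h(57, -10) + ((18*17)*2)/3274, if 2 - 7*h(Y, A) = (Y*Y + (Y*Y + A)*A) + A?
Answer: 44512472/47723461 ≈ 0.93272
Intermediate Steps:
h(Y, A) = 2/7 - A/7 - Y²/7 - A*(A + Y²)/7 (h(Y, A) = 2/7 - ((Y*Y + (Y*Y + A)*A) + A)/7 = 2/7 - ((Y² + (Y² + A)*A) + A)/7 = 2/7 - ((Y² + (A + Y²)*A) + A)/7 = 2/7 - ((Y² + A*(A + Y²)) + A)/7 = 2/7 - (A + Y² + A*(A + Y²))/7 = 2/7 + (-A/7 - Y²/7 - A*(A + Y²)/7) = 2/7 - A/7 - Y²/7 - A*(A + Y²)/7)
3106/h(57, -10) + ((18*17)*2)/3274 = 3106/(2/7 - ⅐*(-10) - ⅐*(-10)² - ⅐*57² - ⅐*(-10)*57²) + ((18*17)*2)/3274 = 3106/(2/7 + 10/7 - ⅐*100 - ⅐*3249 - ⅐*(-10)*3249) + (306*2)*(1/3274) = 3106/(2/7 + 10/7 - 100/7 - 3249/7 + 32490/7) + 612*(1/3274) = 3106/(29153/7) + 306/1637 = 3106*(7/29153) + 306/1637 = 21742/29153 + 306/1637 = 44512472/47723461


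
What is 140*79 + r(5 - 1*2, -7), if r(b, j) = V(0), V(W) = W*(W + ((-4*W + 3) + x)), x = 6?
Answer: 11060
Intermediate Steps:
V(W) = W*(9 - 3*W) (V(W) = W*(W + ((-4*W + 3) + 6)) = W*(W + ((3 - 4*W) + 6)) = W*(W + (9 - 4*W)) = W*(9 - 3*W))
r(b, j) = 0 (r(b, j) = 3*0*(3 - 1*0) = 3*0*(3 + 0) = 3*0*3 = 0)
140*79 + r(5 - 1*2, -7) = 140*79 + 0 = 11060 + 0 = 11060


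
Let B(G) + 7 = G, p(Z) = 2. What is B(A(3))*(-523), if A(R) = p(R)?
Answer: 2615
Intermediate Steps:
A(R) = 2
B(G) = -7 + G
B(A(3))*(-523) = (-7 + 2)*(-523) = -5*(-523) = 2615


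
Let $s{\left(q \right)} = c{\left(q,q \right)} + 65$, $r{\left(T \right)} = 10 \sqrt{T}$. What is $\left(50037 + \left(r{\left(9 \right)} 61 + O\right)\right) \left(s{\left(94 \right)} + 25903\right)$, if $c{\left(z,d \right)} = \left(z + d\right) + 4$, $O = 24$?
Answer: $1357468560$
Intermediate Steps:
$c{\left(z,d \right)} = 4 + d + z$ ($c{\left(z,d \right)} = \left(d + z\right) + 4 = 4 + d + z$)
$s{\left(q \right)} = 69 + 2 q$ ($s{\left(q \right)} = \left(4 + q + q\right) + 65 = \left(4 + 2 q\right) + 65 = 69 + 2 q$)
$\left(50037 + \left(r{\left(9 \right)} 61 + O\right)\right) \left(s{\left(94 \right)} + 25903\right) = \left(50037 + \left(10 \sqrt{9} \cdot 61 + 24\right)\right) \left(\left(69 + 2 \cdot 94\right) + 25903\right) = \left(50037 + \left(10 \cdot 3 \cdot 61 + 24\right)\right) \left(\left(69 + 188\right) + 25903\right) = \left(50037 + \left(30 \cdot 61 + 24\right)\right) \left(257 + 25903\right) = \left(50037 + \left(1830 + 24\right)\right) 26160 = \left(50037 + 1854\right) 26160 = 51891 \cdot 26160 = 1357468560$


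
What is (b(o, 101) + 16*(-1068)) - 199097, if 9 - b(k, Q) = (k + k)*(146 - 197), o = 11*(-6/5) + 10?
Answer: -1082512/5 ≈ -2.1650e+5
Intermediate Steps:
o = -16/5 (o = 11*(-6*⅕) + 10 = 11*(-6/5) + 10 = -66/5 + 10 = -16/5 ≈ -3.2000)
b(k, Q) = 9 + 102*k (b(k, Q) = 9 - (k + k)*(146 - 197) = 9 - 2*k*(-51) = 9 - (-102)*k = 9 + 102*k)
(b(o, 101) + 16*(-1068)) - 199097 = ((9 + 102*(-16/5)) + 16*(-1068)) - 199097 = ((9 - 1632/5) - 17088) - 199097 = (-1587/5 - 17088) - 199097 = -87027/5 - 199097 = -1082512/5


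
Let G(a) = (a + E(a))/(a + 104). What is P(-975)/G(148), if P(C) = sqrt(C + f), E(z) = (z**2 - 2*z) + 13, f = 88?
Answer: 252*I*sqrt(887)/21769 ≈ 0.34477*I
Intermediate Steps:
E(z) = 13 + z**2 - 2*z
G(a) = (13 + a**2 - a)/(104 + a) (G(a) = (a + (13 + a**2 - 2*a))/(a + 104) = (13 + a**2 - a)/(104 + a))
P(C) = sqrt(88 + C) (P(C) = sqrt(C + 88) = sqrt(88 + C))
P(-975)/G(148) = sqrt(88 - 975)/(((13 + 148**2 - 1*148)/(104 + 148))) = sqrt(-887)/(((13 + 21904 - 148)/252)) = (I*sqrt(887))/(((1/252)*21769)) = (I*sqrt(887))/(21769/252) = (I*sqrt(887))*(252/21769) = 252*I*sqrt(887)/21769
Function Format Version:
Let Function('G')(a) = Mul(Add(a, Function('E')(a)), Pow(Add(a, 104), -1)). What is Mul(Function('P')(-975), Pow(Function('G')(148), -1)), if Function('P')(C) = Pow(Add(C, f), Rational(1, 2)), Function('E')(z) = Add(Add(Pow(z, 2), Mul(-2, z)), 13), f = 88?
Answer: Mul(Rational(252, 21769), I, Pow(887, Rational(1, 2))) ≈ Mul(0.34477, I)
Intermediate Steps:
Function('E')(z) = Add(13, Pow(z, 2), Mul(-2, z))
Function('G')(a) = Mul(Pow(Add(104, a), -1), Add(13, Pow(a, 2), Mul(-1, a))) (Function('G')(a) = Mul(Add(a, Add(13, Pow(a, 2), Mul(-2, a))), Pow(Add(a, 104), -1)) = Mul(Add(13, Pow(a, 2), Mul(-1, a)), Pow(Add(104, a), -1)) = Mul(Pow(Add(104, a), -1), Add(13, Pow(a, 2), Mul(-1, a))))
Function('P')(C) = Pow(Add(88, C), Rational(1, 2)) (Function('P')(C) = Pow(Add(C, 88), Rational(1, 2)) = Pow(Add(88, C), Rational(1, 2)))
Mul(Function('P')(-975), Pow(Function('G')(148), -1)) = Mul(Pow(Add(88, -975), Rational(1, 2)), Pow(Mul(Pow(Add(104, 148), -1), Add(13, Pow(148, 2), Mul(-1, 148))), -1)) = Mul(Pow(-887, Rational(1, 2)), Pow(Mul(Pow(252, -1), Add(13, 21904, -148)), -1)) = Mul(Mul(I, Pow(887, Rational(1, 2))), Pow(Mul(Rational(1, 252), 21769), -1)) = Mul(Mul(I, Pow(887, Rational(1, 2))), Pow(Rational(21769, 252), -1)) = Mul(Mul(I, Pow(887, Rational(1, 2))), Rational(252, 21769)) = Mul(Rational(252, 21769), I, Pow(887, Rational(1, 2)))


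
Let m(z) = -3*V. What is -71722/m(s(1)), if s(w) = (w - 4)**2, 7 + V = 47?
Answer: 35861/60 ≈ 597.68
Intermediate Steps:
V = 40 (V = -7 + 47 = 40)
s(w) = (-4 + w)**2
m(z) = -120 (m(z) = -3*40 = -120)
-71722/m(s(1)) = -71722/(-120) = -71722*(-1/120) = 35861/60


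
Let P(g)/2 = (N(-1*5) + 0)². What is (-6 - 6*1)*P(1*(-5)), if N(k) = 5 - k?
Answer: -2400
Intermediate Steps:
P(g) = 200 (P(g) = 2*((5 - (-1)*5) + 0)² = 2*((5 - 1*(-5)) + 0)² = 2*((5 + 5) + 0)² = 2*(10 + 0)² = 2*10² = 2*100 = 200)
(-6 - 6*1)*P(1*(-5)) = (-6 - 6*1)*200 = (-6 - 6)*200 = -12*200 = -2400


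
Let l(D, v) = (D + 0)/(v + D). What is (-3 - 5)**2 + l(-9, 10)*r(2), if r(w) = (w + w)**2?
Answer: -80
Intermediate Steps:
r(w) = 4*w**2 (r(w) = (2*w)**2 = 4*w**2)
l(D, v) = D/(D + v)
(-3 - 5)**2 + l(-9, 10)*r(2) = (-3 - 5)**2 + (-9/(-9 + 10))*(4*2**2) = (-8)**2 + (-9/1)*(4*4) = 64 - 9*1*16 = 64 - 9*16 = 64 - 144 = -80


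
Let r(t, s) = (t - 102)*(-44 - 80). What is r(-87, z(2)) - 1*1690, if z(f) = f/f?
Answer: 21746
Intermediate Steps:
z(f) = 1
r(t, s) = 12648 - 124*t (r(t, s) = (-102 + t)*(-124) = 12648 - 124*t)
r(-87, z(2)) - 1*1690 = (12648 - 124*(-87)) - 1*1690 = (12648 + 10788) - 1690 = 23436 - 1690 = 21746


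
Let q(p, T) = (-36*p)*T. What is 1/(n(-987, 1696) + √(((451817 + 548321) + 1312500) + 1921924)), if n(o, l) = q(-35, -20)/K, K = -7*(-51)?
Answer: 10200/611174209 + 289*√4234562/1222348418 ≈ 0.00050322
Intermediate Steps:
q(p, T) = -36*T*p
K = 357
n(o, l) = -1200/17 (n(o, l) = -36*(-20)*(-35)/357 = -25200*1/357 = -1200/17)
1/(n(-987, 1696) + √(((451817 + 548321) + 1312500) + 1921924)) = 1/(-1200/17 + √(((451817 + 548321) + 1312500) + 1921924)) = 1/(-1200/17 + √((1000138 + 1312500) + 1921924)) = 1/(-1200/17 + √(2312638 + 1921924)) = 1/(-1200/17 + √4234562)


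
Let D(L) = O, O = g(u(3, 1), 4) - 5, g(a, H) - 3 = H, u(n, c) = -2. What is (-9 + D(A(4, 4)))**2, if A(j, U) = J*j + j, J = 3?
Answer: 49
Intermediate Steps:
A(j, U) = 4*j (A(j, U) = 3*j + j = 4*j)
g(a, H) = 3 + H
O = 2 (O = (3 + 4) - 5 = 7 - 5 = 2)
D(L) = 2
(-9 + D(A(4, 4)))**2 = (-9 + 2)**2 = (-7)**2 = 49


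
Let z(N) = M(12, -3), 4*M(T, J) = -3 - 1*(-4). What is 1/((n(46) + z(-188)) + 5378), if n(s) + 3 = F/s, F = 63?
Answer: 92/494649 ≈ 0.00018599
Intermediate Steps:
M(T, J) = 1/4 (M(T, J) = (-3 - 1*(-4))/4 = (-3 + 4)/4 = (1/4)*1 = 1/4)
z(N) = 1/4
n(s) = -3 + 63/s
1/((n(46) + z(-188)) + 5378) = 1/(((-3 + 63/46) + 1/4) + 5378) = 1/((-75/46 + 1/4) + 5378) = 1/(-127/92 + 5378) = 1/(494649/92) = 92/494649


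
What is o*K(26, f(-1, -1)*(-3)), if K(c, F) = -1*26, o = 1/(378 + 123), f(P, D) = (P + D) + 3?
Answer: -26/501 ≈ -0.051896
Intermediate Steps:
f(P, D) = 3 + D + P (f(P, D) = (D + P) + 3 = 3 + D + P)
o = 1/501 ≈ 0.0019960
K(c, F) = -26
o*K(26, f(-1, -1)*(-3)) = (1/501)*(-26) = -26/501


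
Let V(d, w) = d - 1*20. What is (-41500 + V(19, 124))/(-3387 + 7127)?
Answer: -41501/3740 ≈ -11.097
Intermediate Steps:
V(d, w) = -20 + d (V(d, w) = d - 20 = -20 + d)
(-41500 + V(19, 124))/(-3387 + 7127) = (-41500 + (-20 + 19))/(-3387 + 7127) = (-41500 - 1)/3740 = -41501*1/3740 = -41501/3740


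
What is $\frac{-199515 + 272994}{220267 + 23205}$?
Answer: $\frac{73479}{243472} \approx 0.3018$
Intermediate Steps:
$\frac{-199515 + 272994}{220267 + 23205} = \frac{73479}{243472}$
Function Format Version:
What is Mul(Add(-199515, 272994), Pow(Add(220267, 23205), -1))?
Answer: Rational(73479, 243472) ≈ 0.30180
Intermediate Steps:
Mul(Add(-199515, 272994), Pow(Add(220267, 23205), -1)) = Mul(73479, Pow(243472, -1)) = Mul(73479, Rational(1, 243472)) = Rational(73479, 243472)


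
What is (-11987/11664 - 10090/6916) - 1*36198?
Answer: -730057241051/20167056 ≈ -36201.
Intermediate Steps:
(-11987/11664 - 10090/6916) - 1*36198 = (-11987*1/11664 - 10090*1/6916) - 36198 = (-11987/11664 - 5045/3458) - 36198 = -50147963/20167056 - 36198 = -730057241051/20167056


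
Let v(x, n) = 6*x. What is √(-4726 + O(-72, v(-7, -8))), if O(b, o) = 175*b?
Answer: I*√17326 ≈ 131.63*I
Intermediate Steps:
√(-4726 + O(-72, v(-7, -8))) = √(-4726 + 175*(-72)) = √(-4726 - 12600) = √(-17326) = I*√17326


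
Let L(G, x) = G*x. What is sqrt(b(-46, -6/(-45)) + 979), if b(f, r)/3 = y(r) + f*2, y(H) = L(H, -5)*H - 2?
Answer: sqrt(156765)/15 ≈ 26.396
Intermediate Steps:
y(H) = -2 - 5*H**2 (y(H) = (H*(-5))*H - 2 = (-5*H)*H - 2 = -5*H**2 - 2 = -2 - 5*H**2)
b(f, r) = -6 - 15*r**2 + 6*f (b(f, r) = 3*((-2 - 5*r**2) + f*2) = 3*((-2 - 5*r**2) + 2*f) = 3*(-2 - 5*r**2 + 2*f) = -6 - 15*r**2 + 6*f)
sqrt(b(-46, -6/(-45)) + 979) = sqrt((-6 - 15*(-6/(-45))**2 + 6*(-46)) + 979) = sqrt((-6 - 15*(-6*(-1/45))**2 - 276) + 979) = sqrt((-6 - 15*(2/15)**2 - 276) + 979) = sqrt((-6 - 15*4/225 - 276) + 979) = sqrt((-6 - 4/15 - 276) + 979) = sqrt(-4234/15 + 979) = sqrt(10451/15) = sqrt(156765)/15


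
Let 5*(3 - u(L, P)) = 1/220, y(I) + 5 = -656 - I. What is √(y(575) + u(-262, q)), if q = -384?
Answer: I*√14919311/110 ≈ 35.114*I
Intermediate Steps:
y(I) = -661 - I (y(I) = -5 + (-656 - I) = -661 - I)
u(L, P) = 3299/1100 (u(L, P) = 3 - ⅕/220 = 3 - ⅕*1/220 = 3 - 1/1100 = 3299/1100)
√(y(575) + u(-262, q)) = √((-661 - 1*575) + 3299/1100) = √((-661 - 575) + 3299/1100) = √(-1236 + 3299/1100) = √(-1356301/1100) = I*√14919311/110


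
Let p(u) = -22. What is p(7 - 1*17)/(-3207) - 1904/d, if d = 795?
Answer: -2029546/849855 ≈ -2.3881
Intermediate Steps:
p(7 - 1*17)/(-3207) - 1904/d = -22/(-3207) - 1904/795 = -22*(-1/3207) - 1904*1/795 = 22/3207 - 1904/795 = -2029546/849855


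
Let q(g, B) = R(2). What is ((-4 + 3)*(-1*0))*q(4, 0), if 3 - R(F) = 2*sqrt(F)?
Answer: 0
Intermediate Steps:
R(F) = 3 - 2*sqrt(F)
q(g, B) = 3 - 2*sqrt(2)
((-4 + 3)*(-1*0))*q(4, 0) = ((-4 + 3)*(-1*0))*(3 - 2*sqrt(2)) = (-1*0)*(3 - 2*sqrt(2)) = 0*(3 - 2*sqrt(2)) = 0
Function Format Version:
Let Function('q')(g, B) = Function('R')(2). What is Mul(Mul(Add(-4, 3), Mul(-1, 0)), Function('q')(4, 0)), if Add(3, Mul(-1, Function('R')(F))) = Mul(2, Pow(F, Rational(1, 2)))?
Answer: 0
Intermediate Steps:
Function('R')(F) = Add(3, Mul(-2, Pow(F, Rational(1, 2)))) (Function('R')(F) = Add(3, Mul(-1, Mul(2, Pow(F, Rational(1, 2))))) = Add(3, Mul(-2, Pow(F, Rational(1, 2)))))
Function('q')(g, B) = Add(3, Mul(-2, Pow(2, Rational(1, 2))))
Mul(Mul(Add(-4, 3), Mul(-1, 0)), Function('q')(4, 0)) = Mul(Mul(Add(-4, 3), Mul(-1, 0)), Add(3, Mul(-2, Pow(2, Rational(1, 2))))) = Mul(Mul(-1, 0), Add(3, Mul(-2, Pow(2, Rational(1, 2))))) = Mul(0, Add(3, Mul(-2, Pow(2, Rational(1, 2))))) = 0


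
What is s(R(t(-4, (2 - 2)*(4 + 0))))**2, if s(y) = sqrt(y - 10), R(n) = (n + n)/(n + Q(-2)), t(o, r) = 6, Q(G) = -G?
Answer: -17/2 ≈ -8.5000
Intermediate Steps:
R(n) = 2*n/(2 + n) (R(n) = (n + n)/(n - 1*(-2)) = (2*n)/(n + 2) = (2*n)/(2 + n) = 2*n/(2 + n))
s(y) = sqrt(-10 + y)
s(R(t(-4, (2 - 2)*(4 + 0))))**2 = (sqrt(-10 + 2*6/(2 + 6)))**2 = (sqrt(-10 + 2*6/8))**2 = (sqrt(-10 + 2*6*(1/8)))**2 = (sqrt(-10 + 3/2))**2 = (sqrt(-17/2))**2 = (I*sqrt(34)/2)**2 = -17/2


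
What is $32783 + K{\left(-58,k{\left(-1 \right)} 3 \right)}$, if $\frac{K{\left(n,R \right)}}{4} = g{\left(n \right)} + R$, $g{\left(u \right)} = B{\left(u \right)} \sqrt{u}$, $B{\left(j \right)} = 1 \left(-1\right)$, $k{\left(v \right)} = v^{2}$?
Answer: $32795 - 4 i \sqrt{58} \approx 32795.0 - 30.463 i$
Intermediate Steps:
$B{\left(j \right)} = -1$
$g{\left(u \right)} = - \sqrt{u}$
$K{\left(n,R \right)} = - 4 \sqrt{n} + 4 R$ ($K{\left(n,R \right)} = 4 \left(- \sqrt{n} + R\right) = 4 \left(R - \sqrt{n}\right) = - 4 \sqrt{n} + 4 R$)
$32783 + K{\left(-58,k{\left(-1 \right)} 3 \right)} = 32783 + \left(- 4 \sqrt{-58} + 4 \left(-1\right)^{2} \cdot 3\right) = 32783 + \left(- 4 i \sqrt{58} + 4 \cdot 1 \cdot 3\right) = 32783 + \left(- 4 i \sqrt{58} + 4 \cdot 3\right) = 32783 + \left(- 4 i \sqrt{58} + 12\right) = 32783 + \left(12 - 4 i \sqrt{58}\right) = 32795 - 4 i \sqrt{58}$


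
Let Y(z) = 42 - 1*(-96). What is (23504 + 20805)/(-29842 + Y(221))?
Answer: -44309/29704 ≈ -1.4917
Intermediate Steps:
Y(z) = 138 (Y(z) = 42 + 96 = 138)
(23504 + 20805)/(-29842 + Y(221)) = (23504 + 20805)/(-29842 + 138) = 44309/(-29704) = 44309*(-1/29704) = -44309/29704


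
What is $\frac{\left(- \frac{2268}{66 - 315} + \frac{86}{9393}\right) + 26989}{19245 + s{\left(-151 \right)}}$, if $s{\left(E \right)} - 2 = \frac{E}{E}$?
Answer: $\frac{21048245437}{15006106512} \approx 1.4026$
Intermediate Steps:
$s{\left(E \right)} = 3$ ($s{\left(E \right)} = 2 + \frac{E}{E} = 2 + 1 = 3$)
$\frac{\left(- \frac{2268}{66 - 315} + \frac{86}{9393}\right) + 26989}{19245 + s{\left(-151 \right)}} = \frac{\left(- \frac{2268}{66 - 315} + \frac{86}{9393}\right) + 26989}{19245 + 3} = \frac{\left(- \frac{2268}{66 - 315} + 86 \cdot \frac{1}{9393}\right) + 26989}{19248} = \left(\left(- \frac{2268}{-249} + \frac{86}{9393}\right) + 26989\right) \frac{1}{19248} = \left(\left(\left(-2268\right) \left(- \frac{1}{249}\right) + \frac{86}{9393}\right) + 26989\right) \frac{1}{19248} = \left(\left(\frac{756}{83} + \frac{86}{9393}\right) + 26989\right) \frac{1}{19248} = \left(\frac{7108246}{779619} + 26989\right) \frac{1}{19248} = \frac{21048245437}{779619} \cdot \frac{1}{19248} = \frac{21048245437}{15006106512}$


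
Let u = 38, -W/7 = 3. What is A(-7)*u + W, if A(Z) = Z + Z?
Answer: -553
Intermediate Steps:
W = -21 (W = -7*3 = -21)
A(Z) = 2*Z
A(-7)*u + W = (2*(-7))*38 - 21 = -14*38 - 21 = -532 - 21 = -553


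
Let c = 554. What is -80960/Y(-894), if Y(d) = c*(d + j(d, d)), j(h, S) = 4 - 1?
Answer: 3680/22437 ≈ 0.16401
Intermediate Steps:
j(h, S) = 3
Y(d) = 1662 + 554*d (Y(d) = 554*(d + 3) = 554*(3 + d) = 1662 + 554*d)
-80960/Y(-894) = -80960/(1662 + 554*(-894)) = -80960/(1662 - 495276) = -80960/(-493614) = -80960*(-1/493614) = 3680/22437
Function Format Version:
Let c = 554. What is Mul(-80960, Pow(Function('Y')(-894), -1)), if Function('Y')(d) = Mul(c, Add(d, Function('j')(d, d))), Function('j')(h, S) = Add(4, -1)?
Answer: Rational(3680, 22437) ≈ 0.16401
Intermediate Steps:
Function('j')(h, S) = 3
Function('Y')(d) = Add(1662, Mul(554, d)) (Function('Y')(d) = Mul(554, Add(d, 3)) = Mul(554, Add(3, d)) = Add(1662, Mul(554, d)))
Mul(-80960, Pow(Function('Y')(-894), -1)) = Mul(-80960, Pow(Add(1662, Mul(554, -894)), -1)) = Mul(-80960, Pow(Add(1662, -495276), -1)) = Mul(-80960, Pow(-493614, -1)) = Mul(-80960, Rational(-1, 493614)) = Rational(3680, 22437)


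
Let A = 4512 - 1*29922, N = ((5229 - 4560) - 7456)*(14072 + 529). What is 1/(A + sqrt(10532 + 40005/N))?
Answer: -839351479890/21327573207529207 - sqrt(11491830843031678997)/21327573207529207 ≈ -3.9514e-5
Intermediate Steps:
N = -99096987 (N = (669 - 7456)*14601 = -6787*14601 = -99096987)
A = -25410 (A = 4512 - 29922 = -25410)
1/(A + sqrt(10532 + 40005/N)) = 1/(-25410 + sqrt(10532 + 40005/(-99096987))) = 1/(-25410 + sqrt(10532 + 40005*(-1/99096987))) = 1/(-25410 + sqrt(10532 - 13335/33032329)) = 1/(-25410 + sqrt(347896475693/33032329)) = 1/(-25410 + sqrt(11491830843031678997)/33032329)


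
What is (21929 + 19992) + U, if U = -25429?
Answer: 16492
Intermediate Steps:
(21929 + 19992) + U = (21929 + 19992) - 25429 = 41921 - 25429 = 16492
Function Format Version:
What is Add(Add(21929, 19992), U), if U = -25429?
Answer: 16492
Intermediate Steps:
Add(Add(21929, 19992), U) = Add(Add(21929, 19992), -25429) = Add(41921, -25429) = 16492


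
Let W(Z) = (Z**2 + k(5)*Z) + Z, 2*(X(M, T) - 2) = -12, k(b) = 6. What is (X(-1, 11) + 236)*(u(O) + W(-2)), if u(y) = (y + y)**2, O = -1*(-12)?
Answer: 131312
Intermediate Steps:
X(M, T) = -4 (X(M, T) = 2 + (1/2)*(-12) = 2 - 6 = -4)
W(Z) = Z**2 + 7*Z (W(Z) = (Z**2 + 6*Z) + Z = Z**2 + 7*Z)
O = 12
u(y) = 4*y**2 (u(y) = (2*y)**2 = 4*y**2)
(X(-1, 11) + 236)*(u(O) + W(-2)) = (-4 + 236)*(4*12**2 - 2*(7 - 2)) = 232*(4*144 - 2*5) = 232*(576 - 10) = 232*566 = 131312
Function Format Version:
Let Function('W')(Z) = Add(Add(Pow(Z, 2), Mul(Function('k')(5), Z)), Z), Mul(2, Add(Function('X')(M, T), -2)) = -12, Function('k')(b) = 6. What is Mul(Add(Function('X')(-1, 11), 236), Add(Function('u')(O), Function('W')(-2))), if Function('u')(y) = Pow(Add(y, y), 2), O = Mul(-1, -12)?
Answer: 131312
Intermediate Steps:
Function('X')(M, T) = -4 (Function('X')(M, T) = Add(2, Mul(Rational(1, 2), -12)) = Add(2, -6) = -4)
Function('W')(Z) = Add(Pow(Z, 2), Mul(7, Z)) (Function('W')(Z) = Add(Add(Pow(Z, 2), Mul(6, Z)), Z) = Add(Pow(Z, 2), Mul(7, Z)))
O = 12
Function('u')(y) = Mul(4, Pow(y, 2)) (Function('u')(y) = Pow(Mul(2, y), 2) = Mul(4, Pow(y, 2)))
Mul(Add(Function('X')(-1, 11), 236), Add(Function('u')(O), Function('W')(-2))) = Mul(Add(-4, 236), Add(Mul(4, Pow(12, 2)), Mul(-2, Add(7, -2)))) = Mul(232, Add(Mul(4, 144), Mul(-2, 5))) = Mul(232, Add(576, -10)) = Mul(232, 566) = 131312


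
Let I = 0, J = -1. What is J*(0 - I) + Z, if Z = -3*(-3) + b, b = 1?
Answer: 10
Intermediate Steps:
Z = 10 (Z = -3*(-3) + 1 = 9 + 1 = 10)
J*(0 - I) + Z = -(0 - 1*0) + 10 = -(0 + 0) + 10 = -1*0 + 10 = 0 + 10 = 10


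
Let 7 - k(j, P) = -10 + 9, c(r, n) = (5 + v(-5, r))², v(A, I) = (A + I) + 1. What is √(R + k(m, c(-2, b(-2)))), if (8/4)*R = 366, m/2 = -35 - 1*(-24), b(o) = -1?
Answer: √191 ≈ 13.820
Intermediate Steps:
v(A, I) = 1 + A + I
c(r, n) = (1 + r)² (c(r, n) = (5 + (1 - 5 + r))² = (5 + (-4 + r))² = (1 + r)²)
m = -22 (m = 2*(-35 - 1*(-24)) = 2*(-35 + 24) = 2*(-11) = -22)
k(j, P) = 8 (k(j, P) = 7 - (-10 + 9) = 7 - 1*(-1) = 7 + 1 = 8)
R = 183 (R = (½)*366 = 183)
√(R + k(m, c(-2, b(-2)))) = √(183 + 8) = √191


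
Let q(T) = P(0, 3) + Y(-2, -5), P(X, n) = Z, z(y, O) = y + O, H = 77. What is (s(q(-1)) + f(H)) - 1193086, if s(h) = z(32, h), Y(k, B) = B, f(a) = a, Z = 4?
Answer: -1192978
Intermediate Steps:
z(y, O) = O + y
P(X, n) = 4
q(T) = -1 (q(T) = 4 - 5 = -1)
s(h) = 32 + h (s(h) = h + 32 = 32 + h)
(s(q(-1)) + f(H)) - 1193086 = ((32 - 1) + 77) - 1193086 = (31 + 77) - 1193086 = 108 - 1193086 = -1192978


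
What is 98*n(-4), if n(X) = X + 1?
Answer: -294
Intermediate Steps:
n(X) = 1 + X
98*n(-4) = 98*(1 - 4) = 98*(-3) = -294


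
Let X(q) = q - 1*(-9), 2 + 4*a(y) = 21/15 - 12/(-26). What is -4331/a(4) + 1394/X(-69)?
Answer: 11258509/90 ≈ 1.2509e+5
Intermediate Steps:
a(y) = -9/260 (a(y) = -½ + (21/15 - 12/(-26))/4 = -½ + (21*(1/15) - 12*(-1/26))/4 = -½ + (7/5 + 6/13)/4 = -½ + (¼)*(121/65) = -½ + 121/260 = -9/260)
X(q) = 9 + q (X(q) = q + 9 = 9 + q)
-4331/a(4) + 1394/X(-69) = -4331/(-9/260) + 1394/(9 - 69) = -4331*(-260/9) + 1394/(-60) = 1126060/9 + 1394*(-1/60) = 1126060/9 - 697/30 = 11258509/90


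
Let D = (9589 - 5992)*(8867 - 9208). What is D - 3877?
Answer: -1230454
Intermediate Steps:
D = -1226577 (D = 3597*(-341) = -1226577)
D - 3877 = -1226577 - 3877 = -1230454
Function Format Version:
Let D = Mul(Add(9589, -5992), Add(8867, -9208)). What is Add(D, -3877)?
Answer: -1230454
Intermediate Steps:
D = -1226577 (D = Mul(3597, -341) = -1226577)
Add(D, -3877) = Add(-1226577, -3877) = -1230454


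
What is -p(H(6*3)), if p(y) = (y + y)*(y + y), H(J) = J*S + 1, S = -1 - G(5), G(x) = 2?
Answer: -11236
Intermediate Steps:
S = -3 (S = -1 - 1*2 = -1 - 2 = -3)
H(J) = 1 - 3*J (H(J) = J*(-3) + 1 = -3*J + 1 = 1 - 3*J)
p(y) = 4*y**2 (p(y) = (2*y)*(2*y) = 4*y**2)
-p(H(6*3)) = -4*(1 - 18*3)**2 = -4*(1 - 3*18)**2 = -4*(1 - 54)**2 = -4*(-53)**2 = -4*2809 = -1*11236 = -11236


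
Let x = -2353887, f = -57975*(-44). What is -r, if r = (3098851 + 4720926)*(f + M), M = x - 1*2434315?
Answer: 17495202721654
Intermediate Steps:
f = 2550900
M = -4788202 (M = -2353887 - 1*2434315 = -2353887 - 2434315 = -4788202)
r = -17495202721654 (r = (3098851 + 4720926)*(2550900 - 4788202) = 7819777*(-2237302) = -17495202721654)
-r = -1*(-17495202721654) = 17495202721654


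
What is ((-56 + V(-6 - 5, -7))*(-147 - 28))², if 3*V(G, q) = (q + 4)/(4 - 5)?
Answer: 92640625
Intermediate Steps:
V(G, q) = -4/3 - q/3 (V(G, q) = ((q + 4)/(4 - 5))/3 = ((4 + q)/(-1))/3 = ((4 + q)*(-1))/3 = (-4 - q)/3 = -4/3 - q/3)
((-56 + V(-6 - 5, -7))*(-147 - 28))² = ((-56 + (-4/3 - ⅓*(-7)))*(-147 - 28))² = ((-56 + (-4/3 + 7/3))*(-175))² = ((-56 + 1)*(-175))² = (-55*(-175))² = 9625² = 92640625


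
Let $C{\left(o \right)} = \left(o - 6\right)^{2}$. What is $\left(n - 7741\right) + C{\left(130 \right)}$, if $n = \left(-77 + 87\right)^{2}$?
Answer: $7735$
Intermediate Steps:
$C{\left(o \right)} = \left(-6 + o\right)^{2}$
$n = 100$ ($n = 10^{2} = 100$)
$\left(n - 7741\right) + C{\left(130 \right)} = \left(100 - 7741\right) + \left(-6 + 130\right)^{2} = -7641 + 124^{2} = -7641 + 15376 = 7735$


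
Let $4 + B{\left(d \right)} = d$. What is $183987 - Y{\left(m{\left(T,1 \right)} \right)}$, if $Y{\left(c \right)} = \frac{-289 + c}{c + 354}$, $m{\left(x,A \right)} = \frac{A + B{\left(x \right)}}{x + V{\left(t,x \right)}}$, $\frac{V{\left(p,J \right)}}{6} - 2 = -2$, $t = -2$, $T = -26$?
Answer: $\frac{1698759456}{9233} \approx 1.8399 \cdot 10^{5}$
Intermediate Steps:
$V{\left(p,J \right)} = 0$ ($V{\left(p,J \right)} = 12 + 6 \left(-2\right) = 12 - 12 = 0$)
$B{\left(d \right)} = -4 + d$
$m{\left(x,A \right)} = \frac{-4 + A + x}{x}$ ($m{\left(x,A \right)} = \frac{A + \left(-4 + x\right)}{x + 0} = \frac{-4 + A + x}{x}$)
$Y{\left(c \right)} = \frac{-289 + c}{354 + c}$
$183987 - Y{\left(m{\left(T,1 \right)} \right)} = 183987 - \frac{-289 + \frac{-4 + 1 - 26}{-26}}{354 + \frac{-4 + 1 - 26}{-26}} = 183987 - \frac{-289 - - \frac{29}{26}}{354 - - \frac{29}{26}} = 183987 - \frac{-289 + \frac{29}{26}}{354 + \frac{29}{26}} = 183987 - \frac{1}{\frac{9233}{26}} \left(- \frac{7485}{26}\right) = 183987 - \frac{26}{9233} \left(- \frac{7485}{26}\right) = 183987 - - \frac{7485}{9233} = 183987 + \frac{7485}{9233} = \frac{1698759456}{9233}$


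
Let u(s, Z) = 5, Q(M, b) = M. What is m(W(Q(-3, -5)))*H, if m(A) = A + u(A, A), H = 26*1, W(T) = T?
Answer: 52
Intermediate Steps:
H = 26
m(A) = 5 + A (m(A) = A + 5 = 5 + A)
m(W(Q(-3, -5)))*H = (5 - 3)*26 = 2*26 = 52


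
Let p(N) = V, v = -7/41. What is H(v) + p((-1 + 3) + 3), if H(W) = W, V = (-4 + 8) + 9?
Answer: 526/41 ≈ 12.829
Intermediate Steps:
v = -7/41 (v = -7*1/41 = -7/41 ≈ -0.17073)
V = 13 (V = 4 + 9 = 13)
p(N) = 13
H(v) + p((-1 + 3) + 3) = -7/41 + 13 = 526/41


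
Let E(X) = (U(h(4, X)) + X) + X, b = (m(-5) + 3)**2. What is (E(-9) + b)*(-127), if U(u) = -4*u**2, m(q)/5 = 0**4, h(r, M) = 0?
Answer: 1143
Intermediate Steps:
m(q) = 0 (m(q) = 5*0**4 = 5*0 = 0)
b = 9 (b = (0 + 3)**2 = 3**2 = 9)
E(X) = 2*X (E(X) = (-4*0**2 + X) + X = (-4*0 + X) + X = (0 + X) + X = X + X = 2*X)
(E(-9) + b)*(-127) = (2*(-9) + 9)*(-127) = (-18 + 9)*(-127) = -9*(-127) = 1143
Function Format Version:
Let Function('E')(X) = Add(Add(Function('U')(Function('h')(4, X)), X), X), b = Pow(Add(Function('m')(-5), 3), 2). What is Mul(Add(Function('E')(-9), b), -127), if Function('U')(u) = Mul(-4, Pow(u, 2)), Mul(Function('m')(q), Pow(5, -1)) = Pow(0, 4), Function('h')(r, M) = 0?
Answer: 1143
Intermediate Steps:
Function('m')(q) = 0 (Function('m')(q) = Mul(5, Pow(0, 4)) = Mul(5, 0) = 0)
b = 9 (b = Pow(Add(0, 3), 2) = Pow(3, 2) = 9)
Function('E')(X) = Mul(2, X) (Function('E')(X) = Add(Add(Mul(-4, Pow(0, 2)), X), X) = Add(Add(Mul(-4, 0), X), X) = Add(Add(0, X), X) = Add(X, X) = Mul(2, X))
Mul(Add(Function('E')(-9), b), -127) = Mul(Add(Mul(2, -9), 9), -127) = Mul(Add(-18, 9), -127) = Mul(-9, -127) = 1143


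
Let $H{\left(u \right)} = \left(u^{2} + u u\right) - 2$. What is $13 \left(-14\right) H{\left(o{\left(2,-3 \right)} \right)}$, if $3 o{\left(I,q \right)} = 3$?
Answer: $0$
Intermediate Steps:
$o{\left(I,q \right)} = 1$ ($o{\left(I,q \right)} = \frac{1}{3} \cdot 3 = 1$)
$H{\left(u \right)} = -2 + 2 u^{2}$ ($H{\left(u \right)} = \left(u^{2} + u^{2}\right) - 2 = 2 u^{2} - 2 = -2 + 2 u^{2}$)
$13 \left(-14\right) H{\left(o{\left(2,-3 \right)} \right)} = 13 \left(-14\right) \left(-2 + 2 \cdot 1^{2}\right) = - 182 \left(-2 + 2 \cdot 1\right) = - 182 \left(-2 + 2\right) = \left(-182\right) 0 = 0$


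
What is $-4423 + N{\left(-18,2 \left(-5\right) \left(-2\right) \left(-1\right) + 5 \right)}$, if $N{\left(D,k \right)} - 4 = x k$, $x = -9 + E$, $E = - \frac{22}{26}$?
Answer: $- \frac{55527}{13} \approx -4271.3$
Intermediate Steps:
$E = - \frac{11}{13}$ ($E = \left(-22\right) \frac{1}{26} = - \frac{11}{13} \approx -0.84615$)
$x = - \frac{128}{13}$ ($x = -9 - \frac{11}{13} = - \frac{128}{13} \approx -9.8462$)
$N{\left(D,k \right)} = 4 - \frac{128 k}{13}$
$-4423 + N{\left(-18,2 \left(-5\right) \left(-2\right) \left(-1\right) + 5 \right)} = -4423 - \left(-4 + \frac{128 \left(2 \left(-5\right) \left(-2\right) \left(-1\right) + 5\right)}{13}\right) = -4423 - \left(-4 + \frac{128 \left(2 \cdot 10 \left(-1\right) + 5\right)}{13}\right) = -4423 - \left(-4 + \frac{128 \left(2 \left(-10\right) + 5\right)}{13}\right) = -4423 - \left(-4 + \frac{128 \left(-20 + 5\right)}{13}\right) = -4423 + \left(4 - - \frac{1920}{13}\right) = -4423 + \left(4 + \frac{1920}{13}\right) = -4423 + \frac{1972}{13} = - \frac{55527}{13}$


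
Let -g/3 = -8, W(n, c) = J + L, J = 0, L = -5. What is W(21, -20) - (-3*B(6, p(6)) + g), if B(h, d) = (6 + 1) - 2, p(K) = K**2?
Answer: -14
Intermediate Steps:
W(n, c) = -5 (W(n, c) = 0 - 5 = -5)
g = 24 (g = -3*(-8) = 24)
B(h, d) = 5 (B(h, d) = 7 - 2 = 5)
W(21, -20) - (-3*B(6, p(6)) + g) = -5 - (-3*5 + 24) = -5 - (-15 + 24) = -5 - 1*9 = -5 - 9 = -14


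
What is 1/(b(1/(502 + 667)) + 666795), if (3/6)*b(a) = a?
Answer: 1169/779483357 ≈ 1.4997e-6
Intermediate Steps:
b(a) = 2*a
1/(b(1/(502 + 667)) + 666795) = 1/(2/(502 + 667) + 666795) = 1/(2/1169 + 666795) = 1/(779483357/1169) = 1169/779483357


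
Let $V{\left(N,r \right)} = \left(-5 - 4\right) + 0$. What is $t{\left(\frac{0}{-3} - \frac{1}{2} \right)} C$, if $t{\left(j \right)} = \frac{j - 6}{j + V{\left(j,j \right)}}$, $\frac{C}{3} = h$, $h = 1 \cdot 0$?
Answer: $0$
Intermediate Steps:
$V{\left(N,r \right)} = -9$ ($V{\left(N,r \right)} = -9 + 0 = -9$)
$h = 0$
$C = 0$ ($C = 3 \cdot 0 = 0$)
$t{\left(j \right)} = \frac{-6 + j}{-9 + j}$ ($t{\left(j \right)} = \frac{j - 6}{j - 9} = \frac{-6 + j}{-9 + j}$)
$t{\left(\frac{0}{-3} - \frac{1}{2} \right)} C = \frac{-6 + \left(\frac{0}{-3} - \frac{1}{2}\right)}{-9 + \left(\frac{0}{-3} - \frac{1}{2}\right)} 0 = \frac{-6 + \left(0 \left(- \frac{1}{3}\right) - \frac{1}{2}\right)}{-9 + \left(0 \left(- \frac{1}{3}\right) - \frac{1}{2}\right)} 0 = \frac{-6 + \left(0 - \frac{1}{2}\right)}{-9 + \left(0 - \frac{1}{2}\right)} 0 = \frac{-6 - \frac{1}{2}}{-9 - \frac{1}{2}} \cdot 0 = \frac{1}{- \frac{19}{2}} \left(- \frac{13}{2}\right) 0 = \left(- \frac{2}{19}\right) \left(- \frac{13}{2}\right) 0 = \frac{13}{19} \cdot 0 = 0$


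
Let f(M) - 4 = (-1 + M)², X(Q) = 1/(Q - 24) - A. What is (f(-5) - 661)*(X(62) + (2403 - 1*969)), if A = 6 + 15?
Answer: -33344595/38 ≈ -8.7749e+5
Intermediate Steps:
A = 21
X(Q) = -21 + 1/(-24 + Q) (X(Q) = 1/(Q - 24) - 1*21 = 1/(-24 + Q) - 21 = -21 + 1/(-24 + Q))
f(M) = 4 + (-1 + M)²
(f(-5) - 661)*(X(62) + (2403 - 1*969)) = ((4 + (-1 - 5)²) - 661)*((505 - 21*62)/(-24 + 62) + (2403 - 1*969)) = ((4 + (-6)²) - 661)*((505 - 1302)/38 + (2403 - 969)) = ((4 + 36) - 661)*((1/38)*(-797) + 1434) = (40 - 661)*(-797/38 + 1434) = -621*53695/38 = -33344595/38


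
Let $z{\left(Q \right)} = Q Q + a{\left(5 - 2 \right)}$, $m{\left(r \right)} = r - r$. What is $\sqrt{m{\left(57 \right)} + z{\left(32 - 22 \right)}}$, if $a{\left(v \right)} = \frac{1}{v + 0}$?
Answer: $\frac{\sqrt{903}}{3} \approx 10.017$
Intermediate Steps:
$m{\left(r \right)} = 0$
$a{\left(v \right)} = \frac{1}{v}$
$z{\left(Q \right)} = \frac{1}{3} + Q^{2}$ ($z{\left(Q \right)} = Q Q + \frac{1}{5 - 2} = Q^{2} + \frac{1}{5 - 2} = Q^{2} + \frac{1}{3} = \frac{1}{3} + Q^{2}$)
$\sqrt{m{\left(57 \right)} + z{\left(32 - 22 \right)}} = \sqrt{0 + \left(\frac{1}{3} + \left(32 - 22\right)^{2}\right)} = \sqrt{0 + \left(\frac{1}{3} + 10^{2}\right)} = \sqrt{0 + \left(\frac{1}{3} + 100\right)} = \sqrt{0 + \frac{301}{3}} = \sqrt{\frac{301}{3}} = \frac{\sqrt{903}}{3}$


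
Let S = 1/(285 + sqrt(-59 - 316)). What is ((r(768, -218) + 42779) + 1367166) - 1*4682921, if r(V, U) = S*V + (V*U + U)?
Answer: -292452302/85 - 4*I*sqrt(15)/85 ≈ -3.4406e+6 - 0.18226*I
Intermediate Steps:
S = 1/(285 + 5*I*sqrt(15)) (S = 1/(285 + sqrt(-375)) = 1/(285 + 5*I*sqrt(15)) ≈ 0.0034926 - 0.00023732*I)
r(V, U) = U + U*V + V*(19/5440 - I*sqrt(15)/16320) (r(V, U) = (19/5440 - I*sqrt(15)/16320)*V + (V*U + U) = V*(19/5440 - I*sqrt(15)/16320) + (U*V + U) = V*(19/5440 - I*sqrt(15)/16320) + (U + U*V) = U + U*V + V*(19/5440 - I*sqrt(15)/16320))
((r(768, -218) + 42779) + 1367166) - 1*4682921 = (((-218 - 218*768 + (1/16320)*768*(57 - I*sqrt(15))) + 42779) + 1367166) - 1*4682921 = (((-218 - 167424 + (228/85 - 4*I*sqrt(15)/85)) + 42779) + 1367166) - 4682921 = (((-14249342/85 - 4*I*sqrt(15)/85) + 42779) + 1367166) - 4682921 = ((-10613127/85 - 4*I*sqrt(15)/85) + 1367166) - 4682921 = (105595983/85 - 4*I*sqrt(15)/85) - 4682921 = -292452302/85 - 4*I*sqrt(15)/85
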